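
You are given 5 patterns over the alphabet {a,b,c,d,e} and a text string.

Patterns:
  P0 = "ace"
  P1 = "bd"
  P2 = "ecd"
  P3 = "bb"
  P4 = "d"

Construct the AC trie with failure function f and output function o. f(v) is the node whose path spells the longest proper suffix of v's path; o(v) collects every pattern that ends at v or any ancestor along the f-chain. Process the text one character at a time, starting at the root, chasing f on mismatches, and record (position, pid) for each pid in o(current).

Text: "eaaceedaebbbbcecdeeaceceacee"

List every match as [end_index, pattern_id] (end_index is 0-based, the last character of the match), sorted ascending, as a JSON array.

Build automaton:
Trie (insert patterns):
  n0 'ε': a→1 b→4 d→10 e→6
  n1 'a': c→2
  n2 'ac': e→3
  n3 'ace': ·  ←P0
  n4 'b': b→9 d→5
  n5 'bd': ·  ←P1
  n6 'e': c→7
  n7 'ec': d→8
  n8 'ecd': ·  ←P2
  n9 'bb': ·  ←P3
  n10 'd': ·  ←P4

BFS fail/out derivation:
  n1('a'): parent n0 fail=0; on 'a' 0 → fail=0;  out ∅∪∅=∅
  n4('b'): parent n0 fail=0; on 'b' 0 → fail=0;  out ∅∪∅=∅
  n6('e'): parent n0 fail=0; on 'e' 0 → fail=0;  out ∅∪∅=∅
  n10('d'): parent n0 fail=0; on 'd' 0 → fail=0;  out {4}∪∅={4}
  n2('ac'): parent n1 fail=0; on 'c' 0 → fail=0;  out ∅∪∅=∅
  n5('bd'): parent n4 fail=0; on 'd' 0 → fail=10;  out {1}∪{4}={1,4}
  n7('ec'): parent n6 fail=0; on 'c' 0 → fail=0;  out ∅∪∅=∅
  n9('bb'): parent n4 fail=0; on 'b' 0 → fail=4;  out {3}∪∅={3}
  n3('ace'): parent n2 fail=0; on 'e' 0 → fail=6;  out {0}∪∅={0}
  n8('ecd'): parent n7 fail=0; on 'd' 0 → fail=10;  out {2}∪{4}={2,4}

Scan:
i=0 'e': node 0→6
i=1 'a': node 6→1 (fail-walked)
i=2 'a': node 1→1 (fail-walked)
i=3 'c': node 1→2
i=4 'e': node 2→3  emit P0@[2:4]
i=5 'e': node 3→6 (fail-walked)
i=6 'd': node 6→10 (fail-walked)  emit P4@[6:6]
i=7 'a': node 10→1 (fail-walked)
i=8 'e': node 1→6 (fail-walked)
i=9 'b': node 6→4 (fail-walked)
i=10 'b': node 4→9  emit P3@[9:10]
i=11 'b': node 9→9 (fail-walked)  emit P3@[10:11]
i=12 'b': node 9→9 (fail-walked)  emit P3@[11:12]
i=13 'c': node 9→0 (fail-walked)
i=14 'e': node 0→6
i=15 'c': node 6→7
i=16 'd': node 7→8  emit P2@[14:16],P4@[16:16]
i=17 'e': node 8→6 (fail-walked)
i=18 'e': node 6→6 (fail-walked)
i=19 'a': node 6→1 (fail-walked)
i=20 'c': node 1→2
i=21 'e': node 2→3  emit P0@[19:21]
i=22 'c': node 3→7 (fail-walked)
i=23 'e': node 7→6 (fail-walked)
i=24 'a': node 6→1 (fail-walked)
i=25 'c': node 1→2
i=26 'e': node 2→3  emit P0@[24:26]
i=27 'e': node 3→6 (fail-walked)

Matches: [[4,0],[6,4],[10,3],[11,3],[12,3],[16,2],[16,4],[21,0],[26,0]]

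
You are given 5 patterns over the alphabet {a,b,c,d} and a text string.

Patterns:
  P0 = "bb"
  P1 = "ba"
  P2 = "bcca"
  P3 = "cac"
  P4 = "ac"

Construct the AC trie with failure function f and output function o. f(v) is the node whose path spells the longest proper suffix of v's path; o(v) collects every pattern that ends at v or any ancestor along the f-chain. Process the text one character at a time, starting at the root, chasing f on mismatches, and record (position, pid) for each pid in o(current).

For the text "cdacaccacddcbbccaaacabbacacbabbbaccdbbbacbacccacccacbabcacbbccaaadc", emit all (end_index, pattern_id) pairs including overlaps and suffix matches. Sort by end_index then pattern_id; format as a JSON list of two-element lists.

Construct AC machine:
Trie nodes:
  n0 'ε': a→10 b→1 c→7
  n1 'b': a→3 b→2 c→4
  n2 'bb': ·  [P0 ends]
  n3 'ba': ·  [P1 ends]
  n4 'bc': c→5
  n5 'bcc': a→6
  n6 'bcca': ·  [P2 ends]
  n7 'c': a→8
  n8 'ca': c→9
  n9 'cac': ·  [P3 ends]
  n10 'a': c→11
  n11 'ac': ·  [P4 ends]

BFS fail/out derivation:
  n1('b'): parent n0 fail=0; on 'b' 0 → fail=0;  out ∅∪∅=∅
  n7('c'): parent n0 fail=0; on 'c' 0 → fail=0;  out ∅∪∅=∅
  n10('a'): parent n0 fail=0; on 'a' 0 → fail=0;  out ∅∪∅=∅
  n2('bb'): parent n1 fail=0; on 'b' 0 → fail=1;  out {0}∪∅={0}
  n3('ba'): parent n1 fail=0; on 'a' 0 → fail=10;  out {1}∪∅={1}
  n4('bc'): parent n1 fail=0; on 'c' 0 → fail=7;  out ∅∪∅=∅
  n8('ca'): parent n7 fail=0; on 'a' 0 → fail=10;  out ∅∪∅=∅
  n11('ac'): parent n10 fail=0; on 'c' 0 → fail=7;  out {4}∪∅={4}
  n5('bcc'): parent n4 fail=7; on 'c' 7→0 → fail=7;  out ∅∪∅=∅
  n9('cac'): parent n8 fail=10; on 'c' 10 → fail=11;  out {3}∪{4}={3,4}
  n6('bcca'): parent n5 fail=7; on 'a' 7 → fail=8;  out {2}∪∅={2}

Run:
pos 0 'c': at 7
pos 1 'd': at 0 (fail-walked)
pos 2 'a': at 10
pos 3 'c': at 11  ** P4@[2:3]
pos 4 'a': at 8 (fail-walked)
pos 5 'c': at 9  ** P3@[3:5],P4@[4:5]
pos 6 'c': at 7 (fail-walked)
pos 7 'a': at 8
pos 8 'c': at 9  ** P3@[6:8],P4@[7:8]
pos 9 'd': at 0 (fail-walked)
pos 10 'd': at 0
pos 11 'c': at 7
pos 12 'b': at 1 (fail-walked)
pos 13 'b': at 2  ** P0@[12:13]
pos 14 'c': at 4 (fail-walked)
pos 15 'c': at 5
pos 16 'a': at 6  ** P2@[13:16]
pos 17 'a': at 10 (fail-walked)
pos 18 'a': at 10 (fail-walked)
pos 19 'c': at 11  ** P4@[18:19]
pos 20 'a': at 8 (fail-walked)
pos 21 'b': at 1 (fail-walked)
pos 22 'b': at 2  ** P0@[21:22]
pos 23 'a': at 3 (fail-walked)  ** P1@[22:23]
pos 24 'c': at 11 (fail-walked)  ** P4@[23:24]
pos 25 'a': at 8 (fail-walked)
pos 26 'c': at 9  ** P3@[24:26],P4@[25:26]
pos 27 'b': at 1 (fail-walked)
pos 28 'a': at 3  ** P1@[27:28]
pos 29 'b': at 1 (fail-walked)
pos 30 'b': at 2  ** P0@[29:30]
pos 31 'b': at 2 (fail-walked)  ** P0@[30:31]
pos 32 'a': at 3 (fail-walked)  ** P1@[31:32]
pos 33 'c': at 11 (fail-walked)  ** P4@[32:33]
pos 34 'c': at 7 (fail-walked)
pos 35 'd': at 0 (fail-walked)
pos 36 'b': at 1
pos 37 'b': at 2  ** P0@[36:37]
pos 38 'b': at 2 (fail-walked)  ** P0@[37:38]
pos 39 'a': at 3 (fail-walked)  ** P1@[38:39]
pos 40 'c': at 11 (fail-walked)  ** P4@[39:40]
pos 41 'b': at 1 (fail-walked)
pos 42 'a': at 3  ** P1@[41:42]
pos 43 'c': at 11 (fail-walked)  ** P4@[42:43]
pos 44 'c': at 7 (fail-walked)
pos 45 'c': at 7 (fail-walked)
pos 46 'a': at 8
pos 47 'c': at 9  ** P3@[45:47],P4@[46:47]
pos 48 'c': at 7 (fail-walked)
pos 49 'c': at 7 (fail-walked)
pos 50 'a': at 8
pos 51 'c': at 9  ** P3@[49:51],P4@[50:51]
pos 52 'b': at 1 (fail-walked)
pos 53 'a': at 3  ** P1@[52:53]
pos 54 'b': at 1 (fail-walked)
pos 55 'c': at 4
pos 56 'a': at 8 (fail-walked)
pos 57 'c': at 9  ** P3@[55:57],P4@[56:57]
pos 58 'b': at 1 (fail-walked)
pos 59 'b': at 2  ** P0@[58:59]
pos 60 'c': at 4 (fail-walked)
pos 61 'c': at 5
pos 62 'a': at 6  ** P2@[59:62]
pos 63 'a': at 10 (fail-walked)
pos 64 'a': at 10 (fail-walked)
pos 65 'd': at 0 (fail-walked)
pos 66 'c': at 7

Result: [[3,4],[5,3],[5,4],[8,3],[8,4],[13,0],[16,2],[19,4],[22,0],[23,1],[24,4],[26,3],[26,4],[28,1],[30,0],[31,0],[32,1],[33,4],[37,0],[38,0],[39,1],[40,4],[42,1],[43,4],[47,3],[47,4],[51,3],[51,4],[53,1],[57,3],[57,4],[59,0],[62,2]]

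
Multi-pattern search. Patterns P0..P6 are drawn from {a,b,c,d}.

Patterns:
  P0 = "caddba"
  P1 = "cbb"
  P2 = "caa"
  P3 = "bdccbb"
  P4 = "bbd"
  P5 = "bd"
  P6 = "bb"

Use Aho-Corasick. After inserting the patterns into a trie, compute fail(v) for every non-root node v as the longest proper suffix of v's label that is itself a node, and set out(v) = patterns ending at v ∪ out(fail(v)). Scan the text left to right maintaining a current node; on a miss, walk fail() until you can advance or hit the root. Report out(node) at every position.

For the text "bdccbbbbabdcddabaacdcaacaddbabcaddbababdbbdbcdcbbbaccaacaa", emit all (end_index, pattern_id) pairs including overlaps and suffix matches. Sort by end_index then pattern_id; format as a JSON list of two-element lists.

Build automaton:
Trie nodes:
  0='ε' goto b→10 c→1
  1='c' goto a→2 b→7
  2='ca' goto a→9 d→3
  3='cad' goto d→4
  4='cadd' goto b→5
  5='caddb' goto a→6
  6='caddba' goto ·  ←P0
  7='cb' goto b→8
  8='cbb' goto ·  ←P1
  9='caa' goto ·  ←P2
  10='b' goto b→16 d→11
  11='bd' goto c→12  ←P5
  12='bdc' goto c→13
  13='bdcc' goto b→14
  14='bdccb' goto b→15
  15='bdccbb' goto ·  ←P3
  16='bb' goto d→17  ←P6
  17='bbd' goto ·  ←P4

Failure links (BFS by depth):
  fail(1) 'c': from fail(0)=0 chase 'c': 0 ⇒ 0;  out=∅∪out(0)=∅
  fail(10) 'b': from fail(0)=0 chase 'b': 0 ⇒ 0;  out=∅∪out(0)=∅
  fail(2) 'ca': from fail(1)=0 chase 'a': 0 ⇒ 0;  out=∅∪out(0)=∅
  fail(7) 'cb': from fail(1)=0 chase 'b': 0 ⇒ 10;  out=∅∪out(10)=∅
  fail(11) 'bd': from fail(10)=0 chase 'd': 0 ⇒ 0;  out={5}∪out(0)={5}
  fail(16) 'bb': from fail(10)=0 chase 'b': 0 ⇒ 10;  out={6}∪out(10)={6}
  fail(3) 'cad': from fail(2)=0 chase 'd': 0 ⇒ 0;  out=∅∪out(0)=∅
  fail(8) 'cbb': from fail(7)=10 chase 'b': 10 ⇒ 16;  out={1}∪out(16)={1,6}
  fail(9) 'caa': from fail(2)=0 chase 'a': 0 ⇒ 0;  out={2}∪out(0)={2}
  fail(12) 'bdc': from fail(11)=0 chase 'c': 0 ⇒ 1;  out=∅∪out(1)=∅
  fail(17) 'bbd': from fail(16)=10 chase 'd': 10 ⇒ 11;  out={4}∪out(11)={4,5}
  fail(4) 'cadd': from fail(3)=0 chase 'd': 0 ⇒ 0;  out=∅∪out(0)=∅
  fail(13) 'bdcc': from fail(12)=1 chase 'c': 1→0 ⇒ 1;  out=∅∪out(1)=∅
  fail(5) 'caddb': from fail(4)=0 chase 'b': 0 ⇒ 10;  out=∅∪out(10)=∅
  fail(14) 'bdccb': from fail(13)=1 chase 'b': 1 ⇒ 7;  out=∅∪out(7)=∅
  fail(6) 'caddba': from fail(5)=10 chase 'a': 10→0 ⇒ 0;  out={0}∪out(0)={0}
  fail(15) 'bdccbb': from fail(14)=7 chase 'b': 7 ⇒ 8;  out={3}∪out(8)={1,3,6}

Scan:
pos 0 'b': at 10
pos 1 'd': at 11  emit P5@[0:1]
pos 2 'c': at 12
pos 3 'c': at 13
pos 4 'b': at 14
pos 5 'b': at 15  emit P1@[3:5],P3@[0:5],P6@[4:5]
pos 6 'b': at 16 ·f  emit P6@[5:6]
pos 7 'b': at 16 ·f  emit P6@[6:7]
pos 8 'a': at 0 ·f
pos 9 'b': at 10
pos 10 'd': at 11  emit P5@[9:10]
pos 11 'c': at 12
pos 12 'd': at 0 ·f
pos 13 'd': at 0
pos 14 'a': at 0
pos 15 'b': at 10
pos 16 'a': at 0 ·f
pos 17 'a': at 0
pos 18 'c': at 1
pos 19 'd': at 0 ·f
pos 20 'c': at 1
pos 21 'a': at 2
pos 22 'a': at 9  emit P2@[20:22]
pos 23 'c': at 1 ·f
pos 24 'a': at 2
pos 25 'd': at 3
pos 26 'd': at 4
pos 27 'b': at 5
pos 28 'a': at 6  emit P0@[23:28]
pos 29 'b': at 10 ·f
pos 30 'c': at 1 ·f
pos 31 'a': at 2
pos 32 'd': at 3
pos 33 'd': at 4
pos 34 'b': at 5
pos 35 'a': at 6  emit P0@[30:35]
pos 36 'b': at 10 ·f
pos 37 'a': at 0 ·f
pos 38 'b': at 10
pos 39 'd': at 11  emit P5@[38:39]
pos 40 'b': at 10 ·f
pos 41 'b': at 16  emit P6@[40:41]
pos 42 'd': at 17  emit P4@[40:42],P5@[41:42]
pos 43 'b': at 10 ·f
pos 44 'c': at 1 ·f
pos 45 'd': at 0 ·f
pos 46 'c': at 1
pos 47 'b': at 7
pos 48 'b': at 8  emit P1@[46:48],P6@[47:48]
pos 49 'b': at 16 ·f  emit P6@[48:49]
pos 50 'a': at 0 ·f
pos 51 'c': at 1
pos 52 'c': at 1 ·f
pos 53 'a': at 2
pos 54 'a': at 9  emit P2@[52:54]
pos 55 'c': at 1 ·f
pos 56 'a': at 2
pos 57 'a': at 9  emit P2@[55:57]

Result: [[1,5],[5,1],[5,3],[5,6],[6,6],[7,6],[10,5],[22,2],[28,0],[35,0],[39,5],[41,6],[42,4],[42,5],[48,1],[48,6],[49,6],[54,2],[57,2]]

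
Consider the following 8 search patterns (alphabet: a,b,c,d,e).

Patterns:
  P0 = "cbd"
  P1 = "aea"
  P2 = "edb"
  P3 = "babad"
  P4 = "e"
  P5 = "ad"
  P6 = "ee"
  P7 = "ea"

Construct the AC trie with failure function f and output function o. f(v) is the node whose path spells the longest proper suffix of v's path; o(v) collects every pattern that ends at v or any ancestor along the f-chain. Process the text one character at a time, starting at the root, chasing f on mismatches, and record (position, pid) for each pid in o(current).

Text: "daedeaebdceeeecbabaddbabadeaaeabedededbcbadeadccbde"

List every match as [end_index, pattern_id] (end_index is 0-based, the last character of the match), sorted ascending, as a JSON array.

Build automaton:
Trie nodes:
  0='ε' goto a→4 b→10 c→1 e→7
  1='c' goto b→2
  2='cb' goto d→3
  3='cbd' goto ·  ←P0
  4='a' goto d→15 e→5
  5='ae' goto a→6
  6='aea' goto ·  ←P1
  7='e' goto a→17 d→8 e→16  ←P4
  8='ed' goto b→9
  9='edb' goto ·  ←P2
  10='b' goto a→11
  11='ba' goto b→12
  12='bab' goto a→13
  13='baba' goto d→14
  14='babad' goto ·  ←P3
  15='ad' goto ·  ←P5
  16='ee' goto ·  ←P6
  17='ea' goto ·  ←P7

BFS fail/out derivation:
  fail(1) 'c': from fail(0)=0 chase 'c': 0 ⇒ 0;  out=∅∪out(0)=∅
  fail(4) 'a': from fail(0)=0 chase 'a': 0 ⇒ 0;  out=∅∪out(0)=∅
  fail(7) 'e': from fail(0)=0 chase 'e': 0 ⇒ 0;  out={4}∪out(0)={4}
  fail(10) 'b': from fail(0)=0 chase 'b': 0 ⇒ 0;  out=∅∪out(0)=∅
  fail(2) 'cb': from fail(1)=0 chase 'b': 0 ⇒ 10;  out=∅∪out(10)=∅
  fail(5) 'ae': from fail(4)=0 chase 'e': 0 ⇒ 7;  out=∅∪out(7)={4}
  fail(8) 'ed': from fail(7)=0 chase 'd': 0 ⇒ 0;  out=∅∪out(0)=∅
  fail(11) 'ba': from fail(10)=0 chase 'a': 0 ⇒ 4;  out=∅∪out(4)=∅
  fail(15) 'ad': from fail(4)=0 chase 'd': 0 ⇒ 0;  out={5}∪out(0)={5}
  fail(16) 'ee': from fail(7)=0 chase 'e': 0 ⇒ 7;  out={6}∪out(7)={4,6}
  fail(17) 'ea': from fail(7)=0 chase 'a': 0 ⇒ 4;  out={7}∪out(4)={7}
  fail(3) 'cbd': from fail(2)=10 chase 'd': 10→0 ⇒ 0;  out={0}∪out(0)={0}
  fail(6) 'aea': from fail(5)=7 chase 'a': 7 ⇒ 17;  out={1}∪out(17)={1,7}
  fail(9) 'edb': from fail(8)=0 chase 'b': 0 ⇒ 10;  out={2}∪out(10)={2}
  fail(12) 'bab': from fail(11)=4 chase 'b': 4→0 ⇒ 10;  out=∅∪out(10)=∅
  fail(13) 'baba': from fail(12)=10 chase 'a': 10 ⇒ 11;  out=∅∪out(11)=∅
  fail(14) 'babad': from fail(13)=11 chase 'd': 11→4 ⇒ 15;  out={3}∪out(15)={3,5}

Text stream:
i=0 'd': node 0→0
i=1 'a': node 0→4
i=2 'e': node 4→5  ** P4@[2:2]
i=3 'd': node 5→8 ·f
i=4 'e': node 8→7 ·f  ** P4@[4:4]
i=5 'a': node 7→17  ** P7@[4:5]
i=6 'e': node 17→5 ·f  ** P4@[6:6]
i=7 'b': node 5→10 ·f
i=8 'd': node 10→0 ·f
i=9 'c': node 0→1
i=10 'e': node 1→7 ·f  ** P4@[10:10]
i=11 'e': node 7→16  ** P4@[11:11],P6@[10:11]
i=12 'e': node 16→16 ·f  ** P4@[12:12],P6@[11:12]
i=13 'e': node 16→16 ·f  ** P4@[13:13],P6@[12:13]
i=14 'c': node 16→1 ·f
i=15 'b': node 1→2
i=16 'a': node 2→11 ·f
i=17 'b': node 11→12
i=18 'a': node 12→13
i=19 'd': node 13→14  ** P3@[15:19],P5@[18:19]
i=20 'd': node 14→0 ·f
i=21 'b': node 0→10
i=22 'a': node 10→11
i=23 'b': node 11→12
i=24 'a': node 12→13
i=25 'd': node 13→14  ** P3@[21:25],P5@[24:25]
i=26 'e': node 14→7 ·f  ** P4@[26:26]
i=27 'a': node 7→17  ** P7@[26:27]
i=28 'a': node 17→4 ·f
i=29 'e': node 4→5  ** P4@[29:29]
i=30 'a': node 5→6  ** P1@[28:30],P7@[29:30]
i=31 'b': node 6→10 ·f
i=32 'e': node 10→7 ·f  ** P4@[32:32]
i=33 'd': node 7→8
i=34 'e': node 8→7 ·f  ** P4@[34:34]
i=35 'd': node 7→8
i=36 'e': node 8→7 ·f  ** P4@[36:36]
i=37 'd': node 7→8
i=38 'b': node 8→9  ** P2@[36:38]
i=39 'c': node 9→1 ·f
i=40 'b': node 1→2
i=41 'a': node 2→11 ·f
i=42 'd': node 11→15 ·f  ** P5@[41:42]
i=43 'e': node 15→7 ·f  ** P4@[43:43]
i=44 'a': node 7→17  ** P7@[43:44]
i=45 'd': node 17→15 ·f  ** P5@[44:45]
i=46 'c': node 15→1 ·f
i=47 'c': node 1→1 ·f
i=48 'b': node 1→2
i=49 'd': node 2→3  ** P0@[47:49]
i=50 'e': node 3→7 ·f  ** P4@[50:50]

Matches: [[2,4],[4,4],[5,7],[6,4],[10,4],[11,4],[11,6],[12,4],[12,6],[13,4],[13,6],[19,3],[19,5],[25,3],[25,5],[26,4],[27,7],[29,4],[30,1],[30,7],[32,4],[34,4],[36,4],[38,2],[42,5],[43,4],[44,7],[45,5],[49,0],[50,4]]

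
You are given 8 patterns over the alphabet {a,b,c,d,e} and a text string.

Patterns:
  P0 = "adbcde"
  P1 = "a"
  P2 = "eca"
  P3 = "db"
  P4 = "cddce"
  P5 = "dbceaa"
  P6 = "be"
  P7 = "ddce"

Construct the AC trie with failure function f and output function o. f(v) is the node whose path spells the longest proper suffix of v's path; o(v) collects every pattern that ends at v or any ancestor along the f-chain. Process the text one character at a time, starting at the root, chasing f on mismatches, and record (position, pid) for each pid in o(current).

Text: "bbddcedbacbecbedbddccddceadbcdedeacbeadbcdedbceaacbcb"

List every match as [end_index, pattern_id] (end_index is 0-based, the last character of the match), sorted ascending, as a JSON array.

Build automaton:
Trie nodes:
  0='ε' goto a→1 b→21 c→12 d→10 e→7
  1='a' goto d→2  ←P1
  2='ad' goto b→3
  3='adb' goto c→4
  4='adbc' goto d→5
  5='adbcd' goto e→6
  6='adbcde' goto ·  ←P0
  7='e' goto c→8
  8='ec' goto a→9
  9='eca' goto ·  ←P2
  10='d' goto b→11 d→23
  11='db' goto c→17  ←P3
  12='c' goto d→13
  13='cd' goto d→14
  14='cdd' goto c→15
  15='cddc' goto e→16
  16='cddce' goto ·  ←P4
  17='dbc' goto e→18
  18='dbce' goto a→19
  19='dbcea' goto a→20
  20='dbceaa' goto ·  ←P5
  21='b' goto e→22
  22='be' goto ·  ←P6
  23='dd' goto c→24
  24='ddc' goto e→25
  25='ddce' goto ·  ←P7

Failure links (BFS by depth):
  fail(1) 'a': from fail(0)=0 chase 'a': 0 ⇒ 0;  out={1}∪out(0)={1}
  fail(7) 'e': from fail(0)=0 chase 'e': 0 ⇒ 0;  out=∅∪out(0)=∅
  fail(10) 'd': from fail(0)=0 chase 'd': 0 ⇒ 0;  out=∅∪out(0)=∅
  fail(12) 'c': from fail(0)=0 chase 'c': 0 ⇒ 0;  out=∅∪out(0)=∅
  fail(21) 'b': from fail(0)=0 chase 'b': 0 ⇒ 0;  out=∅∪out(0)=∅
  fail(2) 'ad': from fail(1)=0 chase 'd': 0 ⇒ 10;  out=∅∪out(10)=∅
  fail(8) 'ec': from fail(7)=0 chase 'c': 0 ⇒ 12;  out=∅∪out(12)=∅
  fail(11) 'db': from fail(10)=0 chase 'b': 0 ⇒ 21;  out={3}∪out(21)={3}
  fail(13) 'cd': from fail(12)=0 chase 'd': 0 ⇒ 10;  out=∅∪out(10)=∅
  fail(22) 'be': from fail(21)=0 chase 'e': 0 ⇒ 7;  out={6}∪out(7)={6}
  fail(23) 'dd': from fail(10)=0 chase 'd': 0 ⇒ 10;  out=∅∪out(10)=∅
  fail(3) 'adb': from fail(2)=10 chase 'b': 10 ⇒ 11;  out=∅∪out(11)={3}
  fail(9) 'eca': from fail(8)=12 chase 'a': 12→0 ⇒ 1;  out={2}∪out(1)={1,2}
  fail(14) 'cdd': from fail(13)=10 chase 'd': 10 ⇒ 23;  out=∅∪out(23)=∅
  fail(17) 'dbc': from fail(11)=21 chase 'c': 21→0 ⇒ 12;  out=∅∪out(12)=∅
  fail(24) 'ddc': from fail(23)=10 chase 'c': 10→0 ⇒ 12;  out=∅∪out(12)=∅
  fail(4) 'adbc': from fail(3)=11 chase 'c': 11 ⇒ 17;  out=∅∪out(17)=∅
  fail(15) 'cddc': from fail(14)=23 chase 'c': 23 ⇒ 24;  out=∅∪out(24)=∅
  fail(18) 'dbce': from fail(17)=12 chase 'e': 12→0 ⇒ 7;  out=∅∪out(7)=∅
  fail(25) 'ddce': from fail(24)=12 chase 'e': 12→0 ⇒ 7;  out={7}∪out(7)={7}
  fail(5) 'adbcd': from fail(4)=17 chase 'd': 17→12 ⇒ 13;  out=∅∪out(13)=∅
  fail(16) 'cddce': from fail(15)=24 chase 'e': 24 ⇒ 25;  out={4}∪out(25)={4,7}
  fail(19) 'dbcea': from fail(18)=7 chase 'a': 7→0 ⇒ 1;  out=∅∪out(1)={1}
  fail(6) 'adbcde': from fail(5)=13 chase 'e': 13→10→0 ⇒ 7;  out={0}∪out(7)={0}
  fail(20) 'dbceaa': from fail(19)=1 chase 'a': 1→0 ⇒ 1;  out={5}∪out(1)={1,5}

Text stream:
pos 0 'b': at 21
pos 1 'b': at 21 (via fail)
pos 2 'd': at 10 (via fail)
pos 3 'd': at 23
pos 4 'c': at 24
pos 5 'e': at 25  ** P7@[2:5]
pos 6 'd': at 10 (via fail)
pos 7 'b': at 11  ** P3@[6:7]
pos 8 'a': at 1 (via fail)  ** P1@[8:8]
pos 9 'c': at 12 (via fail)
pos 10 'b': at 21 (via fail)
pos 11 'e': at 22  ** P6@[10:11]
pos 12 'c': at 8 (via fail)
pos 13 'b': at 21 (via fail)
pos 14 'e': at 22  ** P6@[13:14]
pos 15 'd': at 10 (via fail)
pos 16 'b': at 11  ** P3@[15:16]
pos 17 'd': at 10 (via fail)
pos 18 'd': at 23
pos 19 'c': at 24
pos 20 'c': at 12 (via fail)
pos 21 'd': at 13
pos 22 'd': at 14
pos 23 'c': at 15
pos 24 'e': at 16  ** P4@[20:24],P7@[21:24]
pos 25 'a': at 1 (via fail)  ** P1@[25:25]
pos 26 'd': at 2
pos 27 'b': at 3  ** P3@[26:27]
pos 28 'c': at 4
pos 29 'd': at 5
pos 30 'e': at 6  ** P0@[25:30]
pos 31 'd': at 10 (via fail)
pos 32 'e': at 7 (via fail)
pos 33 'a': at 1 (via fail)  ** P1@[33:33]
pos 34 'c': at 12 (via fail)
pos 35 'b': at 21 (via fail)
pos 36 'e': at 22  ** P6@[35:36]
pos 37 'a': at 1 (via fail)  ** P1@[37:37]
pos 38 'd': at 2
pos 39 'b': at 3  ** P3@[38:39]
pos 40 'c': at 4
pos 41 'd': at 5
pos 42 'e': at 6  ** P0@[37:42]
pos 43 'd': at 10 (via fail)
pos 44 'b': at 11  ** P3@[43:44]
pos 45 'c': at 17
pos 46 'e': at 18
pos 47 'a': at 19  ** P1@[47:47]
pos 48 'a': at 20  ** P1@[48:48],P5@[43:48]
pos 49 'c': at 12 (via fail)
pos 50 'b': at 21 (via fail)
pos 51 'c': at 12 (via fail)
pos 52 'b': at 21 (via fail)

All matches (sorted): [[5,7],[7,3],[8,1],[11,6],[14,6],[16,3],[24,4],[24,7],[25,1],[27,3],[30,0],[33,1],[36,6],[37,1],[39,3],[42,0],[44,3],[47,1],[48,1],[48,5]]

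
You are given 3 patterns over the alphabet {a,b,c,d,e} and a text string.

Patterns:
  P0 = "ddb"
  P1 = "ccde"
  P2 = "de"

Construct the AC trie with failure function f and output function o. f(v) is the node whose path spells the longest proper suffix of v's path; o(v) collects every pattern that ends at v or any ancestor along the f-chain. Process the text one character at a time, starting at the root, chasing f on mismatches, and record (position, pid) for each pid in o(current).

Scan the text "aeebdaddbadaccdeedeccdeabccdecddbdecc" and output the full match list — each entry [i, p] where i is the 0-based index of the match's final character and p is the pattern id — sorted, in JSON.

Construct AC machine:
Trie (insert patterns):
  0='ε' goto c→4 d→1
  1='d' goto d→2 e→8
  2='dd' goto b→3
  3='ddb' goto ·  [P0 ends]
  4='c' goto c→5
  5='cc' goto d→6
  6='ccd' goto e→7
  7='ccde' goto ·  [P1 ends]
  8='de' goto ·  [P2 ends]

Failure links (BFS by depth):
  fail(1) 'd': from fail(0)=0 chase 'd': 0 ⇒ 0;  out=∅∪out(0)=∅
  fail(4) 'c': from fail(0)=0 chase 'c': 0 ⇒ 0;  out=∅∪out(0)=∅
  fail(2) 'dd': from fail(1)=0 chase 'd': 0 ⇒ 1;  out=∅∪out(1)=∅
  fail(5) 'cc': from fail(4)=0 chase 'c': 0 ⇒ 4;  out=∅∪out(4)=∅
  fail(8) 'de': from fail(1)=0 chase 'e': 0 ⇒ 0;  out={2}∪out(0)={2}
  fail(3) 'ddb': from fail(2)=1 chase 'b': 1→0 ⇒ 0;  out={0}∪out(0)={0}
  fail(6) 'ccd': from fail(5)=4 chase 'd': 4→0 ⇒ 1;  out=∅∪out(1)=∅
  fail(7) 'ccde': from fail(6)=1 chase 'e': 1 ⇒ 8;  out={1}∪out(8)={1,2}

Run:
pos 0 'a': at 0
pos 1 'e': at 0
pos 2 'e': at 0
pos 3 'b': at 0
pos 4 'd': at 1
pos 5 'a': at 0 ·f
pos 6 'd': at 1
pos 7 'd': at 2
pos 8 'b': at 3  → match P0@[6:8]
pos 9 'a': at 0 ·f
pos 10 'd': at 1
pos 11 'a': at 0 ·f
pos 12 'c': at 4
pos 13 'c': at 5
pos 14 'd': at 6
pos 15 'e': at 7  → match P1@[12:15],P2@[14:15]
pos 16 'e': at 0 ·f
pos 17 'd': at 1
pos 18 'e': at 8  → match P2@[17:18]
pos 19 'c': at 4 ·f
pos 20 'c': at 5
pos 21 'd': at 6
pos 22 'e': at 7  → match P1@[19:22],P2@[21:22]
pos 23 'a': at 0 ·f
pos 24 'b': at 0
pos 25 'c': at 4
pos 26 'c': at 5
pos 27 'd': at 6
pos 28 'e': at 7  → match P1@[25:28],P2@[27:28]
pos 29 'c': at 4 ·f
pos 30 'd': at 1 ·f
pos 31 'd': at 2
pos 32 'b': at 3  → match P0@[30:32]
pos 33 'd': at 1 ·f
pos 34 'e': at 8  → match P2@[33:34]
pos 35 'c': at 4 ·f
pos 36 'c': at 5

Result: [[8,0],[15,1],[15,2],[18,2],[22,1],[22,2],[28,1],[28,2],[32,0],[34,2]]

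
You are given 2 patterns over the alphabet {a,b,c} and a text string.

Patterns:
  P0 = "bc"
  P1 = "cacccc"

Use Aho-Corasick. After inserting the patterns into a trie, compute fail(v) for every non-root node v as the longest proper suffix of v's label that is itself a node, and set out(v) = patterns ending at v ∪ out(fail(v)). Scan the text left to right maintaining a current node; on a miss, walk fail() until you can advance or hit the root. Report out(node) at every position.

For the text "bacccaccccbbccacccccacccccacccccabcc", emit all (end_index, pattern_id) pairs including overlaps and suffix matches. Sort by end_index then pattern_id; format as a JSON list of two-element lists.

Build automaton:
Trie nodes:
  0='ε' goto b→1 c→3
  1='b' goto c→2
  2='bc' goto ·  ←P0
  3='c' goto a→4
  4='ca' goto c→5
  5='cac' goto c→6
  6='cacc' goto c→7
  7='caccc' goto c→8
  8='cacccc' goto ·  ←P1

Failure links (BFS by depth):
  fail(1) 'b': from fail(0)=0 chase 'b': 0 ⇒ 0;  out=∅∪out(0)=∅
  fail(3) 'c': from fail(0)=0 chase 'c': 0 ⇒ 0;  out=∅∪out(0)=∅
  fail(2) 'bc': from fail(1)=0 chase 'c': 0 ⇒ 3;  out={0}∪out(3)={0}
  fail(4) 'ca': from fail(3)=0 chase 'a': 0 ⇒ 0;  out=∅∪out(0)=∅
  fail(5) 'cac': from fail(4)=0 chase 'c': 0 ⇒ 3;  out=∅∪out(3)=∅
  fail(6) 'cacc': from fail(5)=3 chase 'c': 3→0 ⇒ 3;  out=∅∪out(3)=∅
  fail(7) 'caccc': from fail(6)=3 chase 'c': 3→0 ⇒ 3;  out=∅∪out(3)=∅
  fail(8) 'cacccc': from fail(7)=3 chase 'c': 3→0 ⇒ 3;  out={1}∪out(3)={1}

Text stream:
i=0 'b': node 0→1
i=1 'a': node 1→0 (fail-walked)
i=2 'c': node 0→3
i=3 'c': node 3→3 (fail-walked)
i=4 'c': node 3→3 (fail-walked)
i=5 'a': node 3→4
i=6 'c': node 4→5
i=7 'c': node 5→6
i=8 'c': node 6→7
i=9 'c': node 7→8  emit P1@[4:9]
i=10 'b': node 8→1 (fail-walked)
i=11 'b': node 1→1 (fail-walked)
i=12 'c': node 1→2  emit P0@[11:12]
i=13 'c': node 2→3 (fail-walked)
i=14 'a': node 3→4
i=15 'c': node 4→5
i=16 'c': node 5→6
i=17 'c': node 6→7
i=18 'c': node 7→8  emit P1@[13:18]
i=19 'c': node 8→3 (fail-walked)
i=20 'a': node 3→4
i=21 'c': node 4→5
i=22 'c': node 5→6
i=23 'c': node 6→7
i=24 'c': node 7→8  emit P1@[19:24]
i=25 'c': node 8→3 (fail-walked)
i=26 'a': node 3→4
i=27 'c': node 4→5
i=28 'c': node 5→6
i=29 'c': node 6→7
i=30 'c': node 7→8  emit P1@[25:30]
i=31 'c': node 8→3 (fail-walked)
i=32 'a': node 3→4
i=33 'b': node 4→1 (fail-walked)
i=34 'c': node 1→2  emit P0@[33:34]
i=35 'c': node 2→3 (fail-walked)

Result: [[9,1],[12,0],[18,1],[24,1],[30,1],[34,0]]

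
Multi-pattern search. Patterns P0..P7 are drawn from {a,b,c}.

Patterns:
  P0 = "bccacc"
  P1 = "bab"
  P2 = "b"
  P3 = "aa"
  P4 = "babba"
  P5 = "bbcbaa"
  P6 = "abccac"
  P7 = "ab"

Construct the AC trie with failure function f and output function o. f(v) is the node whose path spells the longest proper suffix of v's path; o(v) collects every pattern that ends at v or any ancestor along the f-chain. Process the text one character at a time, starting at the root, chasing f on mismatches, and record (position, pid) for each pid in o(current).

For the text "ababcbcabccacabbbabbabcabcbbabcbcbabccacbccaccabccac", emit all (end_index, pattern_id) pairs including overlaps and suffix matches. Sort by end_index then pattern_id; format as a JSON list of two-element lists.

Construct AC machine:
Trie nodes:
  n0 'ε': a→9 b→1
  n1 'b': a→7 b→13 c→2  [P2 ends]
  n2 'bc': c→3
  n3 'bcc': a→4
  n4 'bcca': c→5
  n5 'bccac': c→6
  n6 'bccacc': ·  [P0 ends]
  n7 'ba': b→8
  n8 'bab': b→11  [P1 ends]
  n9 'a': a→10 b→18
  n10 'aa': ·  [P3 ends]
  n11 'babb': a→12
  n12 'babba': ·  [P4 ends]
  n13 'bb': c→14
  n14 'bbc': b→15
  n15 'bbcb': a→16
  n16 'bbcba': a→17
  n17 'bbcbaa': ·  [P5 ends]
  n18 'ab': c→19  [P7 ends]
  n19 'abc': c→20
  n20 'abcc': a→21
  n21 'abcca': c→22
  n22 'abccac': ·  [P6 ends]

BFS fail/out derivation:
  n1('b'): parent n0 fail=0; on 'b' 0 → fail=0;  out {2}∪∅={2}
  n9('a'): parent n0 fail=0; on 'a' 0 → fail=0;  out ∅∪∅=∅
  n2('bc'): parent n1 fail=0; on 'c' 0 → fail=0;  out ∅∪∅=∅
  n7('ba'): parent n1 fail=0; on 'a' 0 → fail=9;  out ∅∪∅=∅
  n10('aa'): parent n9 fail=0; on 'a' 0 → fail=9;  out {3}∪∅={3}
  n13('bb'): parent n1 fail=0; on 'b' 0 → fail=1;  out ∅∪{2}={2}
  n18('ab'): parent n9 fail=0; on 'b' 0 → fail=1;  out {7}∪{2}={2,7}
  n3('bcc'): parent n2 fail=0; on 'c' 0 → fail=0;  out ∅∪∅=∅
  n8('bab'): parent n7 fail=9; on 'b' 9 → fail=18;  out {1}∪{2,7}={1,2,7}
  n14('bbc'): parent n13 fail=1; on 'c' 1 → fail=2;  out ∅∪∅=∅
  n19('abc'): parent n18 fail=1; on 'c' 1 → fail=2;  out ∅∪∅=∅
  n4('bcca'): parent n3 fail=0; on 'a' 0 → fail=9;  out ∅∪∅=∅
  n11('babb'): parent n8 fail=18; on 'b' 18→1 → fail=13;  out ∅∪{2}={2}
  n15('bbcb'): parent n14 fail=2; on 'b' 2→0 → fail=1;  out ∅∪{2}={2}
  n20('abcc'): parent n19 fail=2; on 'c' 2 → fail=3;  out ∅∪∅=∅
  n5('bccac'): parent n4 fail=9; on 'c' 9→0 → fail=0;  out ∅∪∅=∅
  n12('babba'): parent n11 fail=13; on 'a' 13→1 → fail=7;  out {4}∪∅={4}
  n16('bbcba'): parent n15 fail=1; on 'a' 1 → fail=7;  out ∅∪∅=∅
  n21('abcca'): parent n20 fail=3; on 'a' 3 → fail=4;  out ∅∪∅=∅
  n6('bccacc'): parent n5 fail=0; on 'c' 0 → fail=0;  out {0}∪∅={0}
  n17('bbcbaa'): parent n16 fail=7; on 'a' 7→9 → fail=10;  out {5}∪{3}={3,5}
  n22('abccac'): parent n21 fail=4; on 'c' 4 → fail=5;  out {6}∪∅={6}

Text stream:
[0] read 'a'  n0⇒n9
[1] read 'b'  n9⇒n18  emit P2@[1:1],P7@[0:1]
[2] read 'a'  n18⇒n7 ·f
[3] read 'b'  n7⇒n8  emit P1@[1:3],P2@[3:3],P7@[2:3]
[4] read 'c'  n8⇒n19 ·f
[5] read 'b'  n19⇒n1 ·f  emit P2@[5:5]
[6] read 'c'  n1⇒n2
[7] read 'a'  n2⇒n9 ·f
[8] read 'b'  n9⇒n18  emit P2@[8:8],P7@[7:8]
[9] read 'c'  n18⇒n19
[10] read 'c'  n19⇒n20
[11] read 'a'  n20⇒n21
[12] read 'c'  n21⇒n22  emit P6@[7:12]
[13] read 'a'  n22⇒n9 ·f
[14] read 'b'  n9⇒n18  emit P2@[14:14],P7@[13:14]
[15] read 'b'  n18⇒n13 ·f  emit P2@[15:15]
[16] read 'b'  n13⇒n13 ·f  emit P2@[16:16]
[17] read 'a'  n13⇒n7 ·f
[18] read 'b'  n7⇒n8  emit P1@[16:18],P2@[18:18],P7@[17:18]
[19] read 'b'  n8⇒n11  emit P2@[19:19]
[20] read 'a'  n11⇒n12  emit P4@[16:20]
[21] read 'b'  n12⇒n8 ·f  emit P1@[19:21],P2@[21:21],P7@[20:21]
[22] read 'c'  n8⇒n19 ·f
[23] read 'a'  n19⇒n9 ·f
[24] read 'b'  n9⇒n18  emit P2@[24:24],P7@[23:24]
[25] read 'c'  n18⇒n19
[26] read 'b'  n19⇒n1 ·f  emit P2@[26:26]
[27] read 'b'  n1⇒n13  emit P2@[27:27]
[28] read 'a'  n13⇒n7 ·f
[29] read 'b'  n7⇒n8  emit P1@[27:29],P2@[29:29],P7@[28:29]
[30] read 'c'  n8⇒n19 ·f
[31] read 'b'  n19⇒n1 ·f  emit P2@[31:31]
[32] read 'c'  n1⇒n2
[33] read 'b'  n2⇒n1 ·f  emit P2@[33:33]
[34] read 'a'  n1⇒n7
[35] read 'b'  n7⇒n8  emit P1@[33:35],P2@[35:35],P7@[34:35]
[36] read 'c'  n8⇒n19 ·f
[37] read 'c'  n19⇒n20
[38] read 'a'  n20⇒n21
[39] read 'c'  n21⇒n22  emit P6@[34:39]
[40] read 'b'  n22⇒n1 ·f  emit P2@[40:40]
[41] read 'c'  n1⇒n2
[42] read 'c'  n2⇒n3
[43] read 'a'  n3⇒n4
[44] read 'c'  n4⇒n5
[45] read 'c'  n5⇒n6  emit P0@[40:45]
[46] read 'a'  n6⇒n9 ·f
[47] read 'b'  n9⇒n18  emit P2@[47:47],P7@[46:47]
[48] read 'c'  n18⇒n19
[49] read 'c'  n19⇒n20
[50] read 'a'  n20⇒n21
[51] read 'c'  n21⇒n22  emit P6@[46:51]

Matches: [[1,2],[1,7],[3,1],[3,2],[3,7],[5,2],[8,2],[8,7],[12,6],[14,2],[14,7],[15,2],[16,2],[18,1],[18,2],[18,7],[19,2],[20,4],[21,1],[21,2],[21,7],[24,2],[24,7],[26,2],[27,2],[29,1],[29,2],[29,7],[31,2],[33,2],[35,1],[35,2],[35,7],[39,6],[40,2],[45,0],[47,2],[47,7],[51,6]]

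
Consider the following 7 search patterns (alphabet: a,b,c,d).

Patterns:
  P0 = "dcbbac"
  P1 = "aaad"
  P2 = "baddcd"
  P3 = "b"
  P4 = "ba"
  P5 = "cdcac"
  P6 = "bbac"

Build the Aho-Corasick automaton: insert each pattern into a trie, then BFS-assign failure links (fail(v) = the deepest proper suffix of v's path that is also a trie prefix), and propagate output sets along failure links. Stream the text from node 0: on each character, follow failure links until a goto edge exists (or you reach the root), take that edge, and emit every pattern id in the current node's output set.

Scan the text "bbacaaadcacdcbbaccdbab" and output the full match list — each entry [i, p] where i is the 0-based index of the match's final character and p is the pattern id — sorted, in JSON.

Build:
Trie (insert patterns):
  0='ε' goto a→7 b→11 c→17 d→1
  1='d' goto c→2
  2='dc' goto b→3
  3='dcb' goto b→4
  4='dcbb' goto a→5
  5='dcbba' goto c→6
  6='dcbbac' goto ·  [P0 ends]
  7='a' goto a→8
  8='aa' goto a→9
  9='aaa' goto d→10
  10='aaad' goto ·  [P1 ends]
  11='b' goto a→12 b→22  [P3 ends]
  12='ba' goto d→13  [P4 ends]
  13='bad' goto d→14
  14='badd' goto c→15
  15='baddc' goto d→16
  16='baddcd' goto ·  [P2 ends]
  17='c' goto d→18
  18='cd' goto c→19
  19='cdc' goto a→20
  20='cdca' goto c→21
  21='cdcac' goto ·  [P5 ends]
  22='bb' goto a→23
  23='bba' goto c→24
  24='bbac' goto ·  [P6 ends]

BFS fail/out derivation:
  n1('d'): parent n0 fail=0; on 'd' 0 → fail=0;  out ∅∪∅=∅
  n7('a'): parent n0 fail=0; on 'a' 0 → fail=0;  out ∅∪∅=∅
  n11('b'): parent n0 fail=0; on 'b' 0 → fail=0;  out {3}∪∅={3}
  n17('c'): parent n0 fail=0; on 'c' 0 → fail=0;  out ∅∪∅=∅
  n2('dc'): parent n1 fail=0; on 'c' 0 → fail=17;  out ∅∪∅=∅
  n8('aa'): parent n7 fail=0; on 'a' 0 → fail=7;  out ∅∪∅=∅
  n12('ba'): parent n11 fail=0; on 'a' 0 → fail=7;  out {4}∪∅={4}
  n18('cd'): parent n17 fail=0; on 'd' 0 → fail=1;  out ∅∪∅=∅
  n22('bb'): parent n11 fail=0; on 'b' 0 → fail=11;  out ∅∪{3}={3}
  n3('dcb'): parent n2 fail=17; on 'b' 17→0 → fail=11;  out ∅∪{3}={3}
  n9('aaa'): parent n8 fail=7; on 'a' 7 → fail=8;  out ∅∪∅=∅
  n13('bad'): parent n12 fail=7; on 'd' 7→0 → fail=1;  out ∅∪∅=∅
  n19('cdc'): parent n18 fail=1; on 'c' 1 → fail=2;  out ∅∪∅=∅
  n23('bba'): parent n22 fail=11; on 'a' 11 → fail=12;  out ∅∪{4}={4}
  n4('dcbb'): parent n3 fail=11; on 'b' 11 → fail=22;  out ∅∪{3}={3}
  n10('aaad'): parent n9 fail=8; on 'd' 8→7→0 → fail=1;  out {1}∪∅={1}
  n14('badd'): parent n13 fail=1; on 'd' 1→0 → fail=1;  out ∅∪∅=∅
  n20('cdca'): parent n19 fail=2; on 'a' 2→17→0 → fail=7;  out ∅∪∅=∅
  n24('bbac'): parent n23 fail=12; on 'c' 12→7→0 → fail=17;  out {6}∪∅={6}
  n5('dcbba'): parent n4 fail=22; on 'a' 22 → fail=23;  out ∅∪{4}={4}
  n15('baddc'): parent n14 fail=1; on 'c' 1 → fail=2;  out ∅∪∅=∅
  n21('cdcac'): parent n20 fail=7; on 'c' 7→0 → fail=17;  out {5}∪∅={5}
  n6('dcbbac'): parent n5 fail=23; on 'c' 23 → fail=24;  out {0}∪{6}={0,6}
  n16('baddcd'): parent n15 fail=2; on 'd' 2→17 → fail=18;  out {2}∪∅={2}

Run:
pos 0 'b': at 11  emit P3@[0:0]
pos 1 'b': at 22  emit P3@[1:1]
pos 2 'a': at 23  emit P4@[1:2]
pos 3 'c': at 24  emit P6@[0:3]
pos 4 'a': at 7 (via fail)
pos 5 'a': at 8
pos 6 'a': at 9
pos 7 'd': at 10  emit P1@[4:7]
pos 8 'c': at 2 (via fail)
pos 9 'a': at 7 (via fail)
pos 10 'c': at 17 (via fail)
pos 11 'd': at 18
pos 12 'c': at 19
pos 13 'b': at 3 (via fail)  emit P3@[13:13]
pos 14 'b': at 4  emit P3@[14:14]
pos 15 'a': at 5  emit P4@[14:15]
pos 16 'c': at 6  emit P0@[11:16],P6@[13:16]
pos 17 'c': at 17 (via fail)
pos 18 'd': at 18
pos 19 'b': at 11 (via fail)  emit P3@[19:19]
pos 20 'a': at 12  emit P4@[19:20]
pos 21 'b': at 11 (via fail)  emit P3@[21:21]

All matches (sorted): [[0,3],[1,3],[2,4],[3,6],[7,1],[13,3],[14,3],[15,4],[16,0],[16,6],[19,3],[20,4],[21,3]]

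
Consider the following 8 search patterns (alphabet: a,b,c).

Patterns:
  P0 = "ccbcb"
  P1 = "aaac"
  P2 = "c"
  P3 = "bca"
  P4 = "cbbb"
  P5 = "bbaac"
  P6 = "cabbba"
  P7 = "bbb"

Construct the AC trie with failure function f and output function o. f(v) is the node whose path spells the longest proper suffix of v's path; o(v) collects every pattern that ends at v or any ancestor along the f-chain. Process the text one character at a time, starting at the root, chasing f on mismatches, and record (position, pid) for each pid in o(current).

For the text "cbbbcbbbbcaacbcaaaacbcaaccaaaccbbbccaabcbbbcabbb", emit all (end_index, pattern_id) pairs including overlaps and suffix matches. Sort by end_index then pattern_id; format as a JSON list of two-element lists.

Build automaton:
Trie (insert patterns):
  0='ε' goto a→6 b→10 c→1
  1='c' goto a→20 b→13 c→2  ←P2
  2='cc' goto b→3
  3='ccb' goto c→4
  4='ccbc' goto b→5
  5='ccbcb' goto ·  ←P0
  6='a' goto a→7
  7='aa' goto a→8
  8='aaa' goto c→9
  9='aaac' goto ·  ←P1
  10='b' goto b→16 c→11
  11='bc' goto a→12
  12='bca' goto ·  ←P3
  13='cb' goto b→14
  14='cbb' goto b→15
  15='cbbb' goto ·  ←P4
  16='bb' goto a→17 b→25
  17='bba' goto a→18
  18='bbaa' goto c→19
  19='bbaac' goto ·  ←P5
  20='ca' goto b→21
  21='cab' goto b→22
  22='cabb' goto b→23
  23='cabbb' goto a→24
  24='cabbba' goto ·  ←P6
  25='bbb' goto ·  ←P7

Failure links (BFS by depth):
  fail(1) 'c': from fail(0)=0 chase 'c': 0 ⇒ 0;  out={2}∪out(0)={2}
  fail(6) 'a': from fail(0)=0 chase 'a': 0 ⇒ 0;  out=∅∪out(0)=∅
  fail(10) 'b': from fail(0)=0 chase 'b': 0 ⇒ 0;  out=∅∪out(0)=∅
  fail(2) 'cc': from fail(1)=0 chase 'c': 0 ⇒ 1;  out=∅∪out(1)={2}
  fail(7) 'aa': from fail(6)=0 chase 'a': 0 ⇒ 6;  out=∅∪out(6)=∅
  fail(11) 'bc': from fail(10)=0 chase 'c': 0 ⇒ 1;  out=∅∪out(1)={2}
  fail(13) 'cb': from fail(1)=0 chase 'b': 0 ⇒ 10;  out=∅∪out(10)=∅
  fail(16) 'bb': from fail(10)=0 chase 'b': 0 ⇒ 10;  out=∅∪out(10)=∅
  fail(20) 'ca': from fail(1)=0 chase 'a': 0 ⇒ 6;  out=∅∪out(6)=∅
  fail(3) 'ccb': from fail(2)=1 chase 'b': 1 ⇒ 13;  out=∅∪out(13)=∅
  fail(8) 'aaa': from fail(7)=6 chase 'a': 6 ⇒ 7;  out=∅∪out(7)=∅
  fail(12) 'bca': from fail(11)=1 chase 'a': 1 ⇒ 20;  out={3}∪out(20)={3}
  fail(14) 'cbb': from fail(13)=10 chase 'b': 10 ⇒ 16;  out=∅∪out(16)=∅
  fail(17) 'bba': from fail(16)=10 chase 'a': 10→0 ⇒ 6;  out=∅∪out(6)=∅
  fail(21) 'cab': from fail(20)=6 chase 'b': 6→0 ⇒ 10;  out=∅∪out(10)=∅
  fail(25) 'bbb': from fail(16)=10 chase 'b': 10 ⇒ 16;  out={7}∪out(16)={7}
  fail(4) 'ccbc': from fail(3)=13 chase 'c': 13→10 ⇒ 11;  out=∅∪out(11)={2}
  fail(9) 'aaac': from fail(8)=7 chase 'c': 7→6→0 ⇒ 1;  out={1}∪out(1)={1,2}
  fail(15) 'cbbb': from fail(14)=16 chase 'b': 16 ⇒ 25;  out={4}∪out(25)={4,7}
  fail(18) 'bbaa': from fail(17)=6 chase 'a': 6 ⇒ 7;  out=∅∪out(7)=∅
  fail(22) 'cabb': from fail(21)=10 chase 'b': 10 ⇒ 16;  out=∅∪out(16)=∅
  fail(5) 'ccbcb': from fail(4)=11 chase 'b': 11→1 ⇒ 13;  out={0}∪out(13)={0}
  fail(19) 'bbaac': from fail(18)=7 chase 'c': 7→6→0 ⇒ 1;  out={5}∪out(1)={2,5}
  fail(23) 'cabbb': from fail(22)=16 chase 'b': 16 ⇒ 25;  out=∅∪out(25)={7}
  fail(24) 'cabbba': from fail(23)=25 chase 'a': 25→16 ⇒ 17;  out={6}∪out(17)={6}

Text stream:
[0] read 'c'  n0⇒n1  emit P2@[0:0]
[1] read 'b'  n1⇒n13
[2] read 'b'  n13⇒n14
[3] read 'b'  n14⇒n15  emit P4@[0:3],P7@[1:3]
[4] read 'c'  n15⇒n11 (via fail)  emit P2@[4:4]
[5] read 'b'  n11⇒n13 (via fail)
[6] read 'b'  n13⇒n14
[7] read 'b'  n14⇒n15  emit P4@[4:7],P7@[5:7]
[8] read 'b'  n15⇒n25 (via fail)  emit P7@[6:8]
[9] read 'c'  n25⇒n11 (via fail)  emit P2@[9:9]
[10] read 'a'  n11⇒n12  emit P3@[8:10]
[11] read 'a'  n12⇒n7 (via fail)
[12] read 'c'  n7⇒n1 (via fail)  emit P2@[12:12]
[13] read 'b'  n1⇒n13
[14] read 'c'  n13⇒n11 (via fail)  emit P2@[14:14]
[15] read 'a'  n11⇒n12  emit P3@[13:15]
[16] read 'a'  n12⇒n7 (via fail)
[17] read 'a'  n7⇒n8
[18] read 'a'  n8⇒n8 (via fail)
[19] read 'c'  n8⇒n9  emit P1@[16:19],P2@[19:19]
[20] read 'b'  n9⇒n13 (via fail)
[21] read 'c'  n13⇒n11 (via fail)  emit P2@[21:21]
[22] read 'a'  n11⇒n12  emit P3@[20:22]
[23] read 'a'  n12⇒n7 (via fail)
[24] read 'c'  n7⇒n1 (via fail)  emit P2@[24:24]
[25] read 'c'  n1⇒n2  emit P2@[25:25]
[26] read 'a'  n2⇒n20 (via fail)
[27] read 'a'  n20⇒n7 (via fail)
[28] read 'a'  n7⇒n8
[29] read 'c'  n8⇒n9  emit P1@[26:29],P2@[29:29]
[30] read 'c'  n9⇒n2 (via fail)  emit P2@[30:30]
[31] read 'b'  n2⇒n3
[32] read 'b'  n3⇒n14 (via fail)
[33] read 'b'  n14⇒n15  emit P4@[30:33],P7@[31:33]
[34] read 'c'  n15⇒n11 (via fail)  emit P2@[34:34]
[35] read 'c'  n11⇒n2 (via fail)  emit P2@[35:35]
[36] read 'a'  n2⇒n20 (via fail)
[37] read 'a'  n20⇒n7 (via fail)
[38] read 'b'  n7⇒n10 (via fail)
[39] read 'c'  n10⇒n11  emit P2@[39:39]
[40] read 'b'  n11⇒n13 (via fail)
[41] read 'b'  n13⇒n14
[42] read 'b'  n14⇒n15  emit P4@[39:42],P7@[40:42]
[43] read 'c'  n15⇒n11 (via fail)  emit P2@[43:43]
[44] read 'a'  n11⇒n12  emit P3@[42:44]
[45] read 'b'  n12⇒n21 (via fail)
[46] read 'b'  n21⇒n22
[47] read 'b'  n22⇒n23  emit P7@[45:47]

All matches (sorted): [[0,2],[3,4],[3,7],[4,2],[7,4],[7,7],[8,7],[9,2],[10,3],[12,2],[14,2],[15,3],[19,1],[19,2],[21,2],[22,3],[24,2],[25,2],[29,1],[29,2],[30,2],[33,4],[33,7],[34,2],[35,2],[39,2],[42,4],[42,7],[43,2],[44,3],[47,7]]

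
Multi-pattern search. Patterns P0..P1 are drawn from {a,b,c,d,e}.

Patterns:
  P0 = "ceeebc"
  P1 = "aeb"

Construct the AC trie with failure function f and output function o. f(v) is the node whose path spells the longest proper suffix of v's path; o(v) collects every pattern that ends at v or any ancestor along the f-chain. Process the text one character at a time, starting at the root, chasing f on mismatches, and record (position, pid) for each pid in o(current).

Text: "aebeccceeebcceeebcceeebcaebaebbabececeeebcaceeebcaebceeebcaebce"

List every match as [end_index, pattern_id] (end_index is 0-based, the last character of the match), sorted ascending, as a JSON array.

Build automaton:
Trie (insert patterns):
  0='ε' goto a→7 c→1
  1='c' goto e→2
  2='ce' goto e→3
  3='cee' goto e→4
  4='ceee' goto b→5
  5='ceeeb' goto c→6
  6='ceeebc' goto ·  ←P0
  7='a' goto e→8
  8='ae' goto b→9
  9='aeb' goto ·  ←P1

BFS fail/out derivation:
  n1('c'): parent n0 fail=0; on 'c' 0 → fail=0;  out ∅∪∅=∅
  n7('a'): parent n0 fail=0; on 'a' 0 → fail=0;  out ∅∪∅=∅
  n2('ce'): parent n1 fail=0; on 'e' 0 → fail=0;  out ∅∪∅=∅
  n8('ae'): parent n7 fail=0; on 'e' 0 → fail=0;  out ∅∪∅=∅
  n3('cee'): parent n2 fail=0; on 'e' 0 → fail=0;  out ∅∪∅=∅
  n9('aeb'): parent n8 fail=0; on 'b' 0 → fail=0;  out {1}∪∅={1}
  n4('ceee'): parent n3 fail=0; on 'e' 0 → fail=0;  out ∅∪∅=∅
  n5('ceeeb'): parent n4 fail=0; on 'b' 0 → fail=0;  out ∅∪∅=∅
  n6('ceeebc'): parent n5 fail=0; on 'c' 0 → fail=1;  out {0}∪∅={0}

Scan:
pos 0 'a': at 7
pos 1 'e': at 8
pos 2 'b': at 9  emit P1@[0:2]
pos 3 'e': at 0 (fail-walked)
pos 4 'c': at 1
pos 5 'c': at 1 (fail-walked)
pos 6 'c': at 1 (fail-walked)
pos 7 'e': at 2
pos 8 'e': at 3
pos 9 'e': at 4
pos 10 'b': at 5
pos 11 'c': at 6  emit P0@[6:11]
pos 12 'c': at 1 (fail-walked)
pos 13 'e': at 2
pos 14 'e': at 3
pos 15 'e': at 4
pos 16 'b': at 5
pos 17 'c': at 6  emit P0@[12:17]
pos 18 'c': at 1 (fail-walked)
pos 19 'e': at 2
pos 20 'e': at 3
pos 21 'e': at 4
pos 22 'b': at 5
pos 23 'c': at 6  emit P0@[18:23]
pos 24 'a': at 7 (fail-walked)
pos 25 'e': at 8
pos 26 'b': at 9  emit P1@[24:26]
pos 27 'a': at 7 (fail-walked)
pos 28 'e': at 8
pos 29 'b': at 9  emit P1@[27:29]
pos 30 'b': at 0 (fail-walked)
pos 31 'a': at 7
pos 32 'b': at 0 (fail-walked)
pos 33 'e': at 0
pos 34 'c': at 1
pos 35 'e': at 2
pos 36 'c': at 1 (fail-walked)
pos 37 'e': at 2
pos 38 'e': at 3
pos 39 'e': at 4
pos 40 'b': at 5
pos 41 'c': at 6  emit P0@[36:41]
pos 42 'a': at 7 (fail-walked)
pos 43 'c': at 1 (fail-walked)
pos 44 'e': at 2
pos 45 'e': at 3
pos 46 'e': at 4
pos 47 'b': at 5
pos 48 'c': at 6  emit P0@[43:48]
pos 49 'a': at 7 (fail-walked)
pos 50 'e': at 8
pos 51 'b': at 9  emit P1@[49:51]
pos 52 'c': at 1 (fail-walked)
pos 53 'e': at 2
pos 54 'e': at 3
pos 55 'e': at 4
pos 56 'b': at 5
pos 57 'c': at 6  emit P0@[52:57]
pos 58 'a': at 7 (fail-walked)
pos 59 'e': at 8
pos 60 'b': at 9  emit P1@[58:60]
pos 61 'c': at 1 (fail-walked)
pos 62 'e': at 2

Result: [[2,1],[11,0],[17,0],[23,0],[26,1],[29,1],[41,0],[48,0],[51,1],[57,0],[60,1]]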